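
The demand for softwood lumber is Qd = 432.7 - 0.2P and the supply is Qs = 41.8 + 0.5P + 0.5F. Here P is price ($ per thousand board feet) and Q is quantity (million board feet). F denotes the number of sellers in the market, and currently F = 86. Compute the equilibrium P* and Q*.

P* = 497, Q* = 333.3

With F = 86, supply is Qs = 84.8 + 0.5P.
The market clears where 432.7 - 0.2P = 84.8 + 0.5P. Rearranging, 0.7P = 347.9, hence P* = 497.
From the demand curve, Q* = 432.7 - 0.2(497) = 333.3.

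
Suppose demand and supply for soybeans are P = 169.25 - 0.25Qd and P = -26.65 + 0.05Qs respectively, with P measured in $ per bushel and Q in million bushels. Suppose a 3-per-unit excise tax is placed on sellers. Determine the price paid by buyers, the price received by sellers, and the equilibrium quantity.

In direct form, Qd = 677 - 4P and Qs = 533 + 20P.
Sellers keep P_s = P_b - 3 per unit, so supply in terms of the buyer price is Qs = 473 + 20P_b.
Market clearing requires 677 - 4P_b = 473 + 20P_b; hence 204 = 24P_b and P_b = 8.5.
So P_s = 5.5 and the quantity traded is Q = 677 - 4(8.5) = 643.

P_b = 8.5, P_s = 5.5, Q = 643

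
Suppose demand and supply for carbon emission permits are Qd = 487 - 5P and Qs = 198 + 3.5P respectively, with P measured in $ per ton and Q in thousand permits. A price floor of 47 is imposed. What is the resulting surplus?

Surplus = 110.5

Evaluating both curves at the floor price 47 gives Qd = 252, Qs = 362.5.
Surplus = Qs - Qd = 362.5 - 252 = 110.5.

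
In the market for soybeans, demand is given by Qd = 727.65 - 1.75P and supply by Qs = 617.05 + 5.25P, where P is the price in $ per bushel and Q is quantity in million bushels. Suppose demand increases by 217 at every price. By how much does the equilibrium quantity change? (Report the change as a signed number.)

ΔQ = 162.75

Set Qd = Qs: 727.65 - 1.75P = 617.05 + 5.25P, so 110.6 = 7P and P* = 15.8.
From the demand curve, Q* = 727.65 - 1.75(15.8) = 700.
After the shift, demand is Qd = 944.65 - 1.75P.
Re-solving, 7P = 327.6 gives P = 46.8 and Q = 862.75.
ΔQ = 862.75 - 700 = 162.75.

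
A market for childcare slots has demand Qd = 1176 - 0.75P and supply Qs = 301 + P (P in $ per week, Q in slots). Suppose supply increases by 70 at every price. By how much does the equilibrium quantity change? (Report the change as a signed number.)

The market clears where 1176 - 0.75P = 301 + P. Rearranging, 1.75P = 875, hence P* = 500.
Plugging P* into demand: Q* = 1176 - 0.75(500) = 801.
After the shift, supply is Qs = 371 + P.
Re-solving, 1.75P = 805 gives P = 460 and Q = 831.
ΔQ = 831 - 801 = 30.

ΔQ = 30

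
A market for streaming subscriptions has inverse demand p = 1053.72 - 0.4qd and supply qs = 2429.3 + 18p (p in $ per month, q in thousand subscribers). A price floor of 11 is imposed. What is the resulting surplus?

Surplus = 20.5

Rewriting in direct form: qd = 2634.3 - 2.5p.
Evaluating both curves at the floor price 11 gives qd = 2606.8, qs = 2627.3.
Surplus = qs - qd = 2627.3 - 2606.8 = 20.5.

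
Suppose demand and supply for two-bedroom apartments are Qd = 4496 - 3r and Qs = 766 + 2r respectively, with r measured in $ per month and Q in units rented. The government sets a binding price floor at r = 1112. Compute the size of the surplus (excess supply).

Surplus = 1830

With r fixed at 1112, quantity demanded is 1160 and quantity supplied is 2990.
Surplus = Qs - Qd = 2990 - 1160 = 1830.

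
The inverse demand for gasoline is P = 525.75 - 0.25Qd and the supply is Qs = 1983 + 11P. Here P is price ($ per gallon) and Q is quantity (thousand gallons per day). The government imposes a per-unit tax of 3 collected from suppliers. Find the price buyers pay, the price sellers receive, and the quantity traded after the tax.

P_b = 10.2, P_s = 7.2, Q = 2062.2

Inverting to quantity form: Qd = 2103 - 4P.
With a tax of 3 on suppliers, they supply based on the net price P_s = P_b - 3, so Qs = 1950 + 11P_b.
Set Qd = Qs: 2103 - 4P_b = 1950 + 11P_b, so 153 = 15P_b and P_b = 10.2.
Then P_s = 10.2 - 3 = 7.2 and Q = 2103 - 4(10.2) = 2062.2.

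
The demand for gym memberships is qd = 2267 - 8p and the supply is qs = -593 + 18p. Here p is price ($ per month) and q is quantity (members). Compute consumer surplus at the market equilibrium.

Equating demand and supply, 2267 - 8p = -593 + 18p gives 26p = 2860, so p* = 110.
Plugging p* into demand: q* = 2267 - 8(110) = 1387.
Demand choke price (qd = 0): p = 2267/8 = 283.375. Consumer surplus = ½ × (283.375 - 110) × 1387 = 120235.5625.

Consumer surplus = 120235.5625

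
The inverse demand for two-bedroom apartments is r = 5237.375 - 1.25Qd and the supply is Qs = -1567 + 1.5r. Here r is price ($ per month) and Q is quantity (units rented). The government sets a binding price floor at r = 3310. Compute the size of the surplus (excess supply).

Surplus = 1856.1

Solving each curve for Q: Qd = 4189.9 - 0.8r.
With r fixed at 3310, quantity demanded is 1541.9 and quantity supplied is 3398.
Surplus = Qs - Qd = 3398 - 1541.9 = 1856.1.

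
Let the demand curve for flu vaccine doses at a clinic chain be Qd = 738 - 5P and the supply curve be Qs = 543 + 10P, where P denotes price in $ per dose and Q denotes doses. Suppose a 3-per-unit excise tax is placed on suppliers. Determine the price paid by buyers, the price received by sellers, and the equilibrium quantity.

Suppliers keep P_s = P_b - 3 per unit, so supply in terms of the buyer price is Qs = 513 + 10P_b.
Set Qd = Qs: 738 - 5P_b = 513 + 10P_b, so 225 = 15P_b and P_b = 15.
So P_s = 12 and the quantity traded is Q = 738 - 5(15) = 663.

P_b = 15, P_s = 12, Q = 663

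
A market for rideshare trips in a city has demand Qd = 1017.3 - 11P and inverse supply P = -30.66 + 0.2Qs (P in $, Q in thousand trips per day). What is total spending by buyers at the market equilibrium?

Total spending by buyers = 22858.2

Inverting to quantity form: Qs = 153.3 + 5P.
The market clears where 1017.3 - 11P = 153.3 + 5P. Rearranging, 16P = 864, hence P* = 54.
Substitute back: Q* = 1017.3 - 11(54) = 423.3.
Total spending by buyers = P* × Q* = 54 × 423.3 = 22858.2.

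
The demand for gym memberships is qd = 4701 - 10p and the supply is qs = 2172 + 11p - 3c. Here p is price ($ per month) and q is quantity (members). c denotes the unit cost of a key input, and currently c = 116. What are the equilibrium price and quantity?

With c = 116, supply is qs = 1824 + 11p.
At equilibrium qd = qs, so 4701 - 10p = 1824 + 11p; collecting terms, 2877 = 21p and p* = 137.
Plugging p* into demand: q* = 4701 - 10(137) = 3331.

p* = 137, q* = 3331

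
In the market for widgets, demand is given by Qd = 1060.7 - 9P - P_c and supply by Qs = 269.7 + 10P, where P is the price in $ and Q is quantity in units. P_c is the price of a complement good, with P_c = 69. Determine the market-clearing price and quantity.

P* = 38, Q* = 649.7

With P_c = 69, demand is Qd = 991.7 - 9P.
Equating demand and supply, 991.7 - 9P = 269.7 + 10P gives 19P = 722, so P* = 38.
Plugging P* into demand: Q* = 991.7 - 9(38) = 649.7.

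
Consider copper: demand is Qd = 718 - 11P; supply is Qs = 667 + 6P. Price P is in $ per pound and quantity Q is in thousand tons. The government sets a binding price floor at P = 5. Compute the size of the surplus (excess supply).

Evaluating both curves at the floor price 5 gives Qd = 663, Qs = 697.
Surplus = Qs - Qd = 697 - 663 = 34.

Surplus = 34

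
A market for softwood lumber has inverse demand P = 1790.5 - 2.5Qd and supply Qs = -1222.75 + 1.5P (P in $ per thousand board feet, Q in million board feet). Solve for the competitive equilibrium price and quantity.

P* = 1020.5, Q* = 308

In direct form, Qd = 716.2 - 0.4P.
The market clears where 716.2 - 0.4P = -1222.75 + 1.5P. Rearranging, 1.9P = 1938.95, hence P* = 1020.5.
Substitute back: Q* = 716.2 - 0.4(1020.5) = 308.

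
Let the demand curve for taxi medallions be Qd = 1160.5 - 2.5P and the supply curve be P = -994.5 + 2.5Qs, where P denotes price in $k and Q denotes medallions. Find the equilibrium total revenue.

Inverting to quantity form: Qs = 397.8 + 0.4P.
Set Qd = Qs: 1160.5 - 2.5P = 397.8 + 0.4P, so 762.7 = 2.9P and P* = 263.
Substitute back: Q* = 1160.5 - 2.5(263) = 503.
Total revenue = P* × Q* = 263 × 503 = 132289.

Total revenue = 132289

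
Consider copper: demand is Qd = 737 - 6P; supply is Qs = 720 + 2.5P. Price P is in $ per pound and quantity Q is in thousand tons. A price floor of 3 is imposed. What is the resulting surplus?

Surplus = 8.5

With P fixed at 3, quantity demanded is 719 and quantity supplied is 727.5.
Surplus = Qs - Qd = 727.5 - 719 = 8.5.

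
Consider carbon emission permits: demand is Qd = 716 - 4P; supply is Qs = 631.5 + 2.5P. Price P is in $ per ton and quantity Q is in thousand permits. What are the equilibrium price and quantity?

At equilibrium Qd = Qs, so 716 - 4P = 631.5 + 2.5P; collecting terms, 84.5 = 6.5P and P* = 13.
Plugging P* into demand: Q* = 716 - 4(13) = 664.

P* = 13, Q* = 664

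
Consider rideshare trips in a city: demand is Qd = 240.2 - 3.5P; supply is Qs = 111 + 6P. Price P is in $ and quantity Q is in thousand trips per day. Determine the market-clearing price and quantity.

The market clears where 240.2 - 3.5P = 111 + 6P. Rearranging, 9.5P = 129.2, hence P* = 13.6.
Then Q* = 240.2 - 3.5(13.6) = 192.6.

P* = 13.6, Q* = 192.6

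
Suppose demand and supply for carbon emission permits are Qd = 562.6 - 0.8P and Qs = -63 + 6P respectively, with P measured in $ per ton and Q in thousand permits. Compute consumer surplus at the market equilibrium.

Consumer surplus = 149450.625

Set Qd = Qs: 562.6 - 0.8P = -63 + 6P, so 625.6 = 6.8P and P* = 92.
Plugging P* into demand: Q* = 562.6 - 0.8(92) = 489.
Demand choke price (Qd = 0): P = 562.6/0.8 = 703.25. Consumer surplus = ½ × (703.25 - 92) × 489 = 149450.625.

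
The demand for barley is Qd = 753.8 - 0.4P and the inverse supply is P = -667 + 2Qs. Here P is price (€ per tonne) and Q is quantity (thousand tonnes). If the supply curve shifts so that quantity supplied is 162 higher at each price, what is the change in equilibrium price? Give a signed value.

Solving each curve for Q: Qs = 333.5 + 0.5P.
At equilibrium Qd = Qs, so 753.8 - 0.4P = 333.5 + 0.5P; collecting terms, 420.3 = 0.9P and P* = 467.
Plugging P* into demand: Q* = 753.8 - 0.4(467) = 567.
After the shift, supply is Qs = 495.5 + 0.5P.
New equilibrium: 258.3 = 0.9P, so P = 287 and Q = 639.
ΔP = 287 - 467 = -180.

ΔP = -180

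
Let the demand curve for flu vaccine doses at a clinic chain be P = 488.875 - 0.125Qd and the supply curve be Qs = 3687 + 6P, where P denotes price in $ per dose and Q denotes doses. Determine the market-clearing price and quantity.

P* = 16, Q* = 3783

In direct form, Qd = 3911 - 8P.
Equating demand and supply, 3911 - 8P = 3687 + 6P gives 14P = 224, so P* = 16.
From the demand curve, Q* = 3911 - 8(16) = 3783.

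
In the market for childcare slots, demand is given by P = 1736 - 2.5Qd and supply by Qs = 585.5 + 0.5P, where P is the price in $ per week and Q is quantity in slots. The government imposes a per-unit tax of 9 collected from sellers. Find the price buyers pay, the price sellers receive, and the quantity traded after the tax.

Rewriting in direct form: Qd = 694.4 - 0.4P.
The tax drives a wedge P_b - P_s = 9. Substituting P_s = P_b - 9 into supply: Qs = 581 + 0.5P_b.
Equate demand and the shifted supply: 694.4 - 0.4P_b = 581 + 0.5P_b, giving 0.9P_b = 113.4, so P_b = 126.
So P_s = 117 and the quantity traded is Q = 694.4 - 0.4(126) = 644.

P_b = 126, P_s = 117, Q = 644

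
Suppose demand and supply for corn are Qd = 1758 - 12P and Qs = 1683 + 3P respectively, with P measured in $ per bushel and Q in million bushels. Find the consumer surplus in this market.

At equilibrium Qd = Qs, so 1758 - 12P = 1683 + 3P; collecting terms, 75 = 15P and P* = 5.
Plugging P* into demand: Q* = 1758 - 12(5) = 1698.
Demand choke price (Qd = 0): P = 1758/12 = 146.5. Consumer surplus = ½ × (146.5 - 5) × 1698 = 120133.5.

Consumer surplus = 120133.5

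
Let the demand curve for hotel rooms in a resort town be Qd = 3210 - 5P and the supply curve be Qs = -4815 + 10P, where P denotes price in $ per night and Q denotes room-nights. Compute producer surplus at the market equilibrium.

Producer surplus = 14311.25

Equating demand and supply, 3210 - 5P = -4815 + 10P gives 15P = 8025, so P* = 535.
Substitute back: Q* = 3210 - 5(535) = 535.
Supply choke price (Qs = 0): P = 481.5. Producer surplus = ½ × (535 - 481.5) × 535 = 14311.25.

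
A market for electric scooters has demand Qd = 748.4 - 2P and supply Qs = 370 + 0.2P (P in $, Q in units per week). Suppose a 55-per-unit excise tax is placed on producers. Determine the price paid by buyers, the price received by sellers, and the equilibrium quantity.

P_b = 177, P_s = 122, Q = 394.4

The tax drives a wedge P_b - P_s = 55. Substituting P_s = P_b - 55 into supply: Qs = 359 + 0.2P_b.
Market clearing requires 748.4 - 2P_b = 359 + 0.2P_b; hence 389.4 = 2.2P_b and P_b = 177.
So P_s = 122 and the quantity traded is Q = 748.4 - 2(177) = 394.4.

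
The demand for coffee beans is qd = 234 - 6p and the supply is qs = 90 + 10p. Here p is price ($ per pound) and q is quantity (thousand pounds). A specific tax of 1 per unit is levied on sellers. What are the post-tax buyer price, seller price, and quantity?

The tax drives a wedge p_b - p_s = 1. Substituting p_s = p_b - 1 into supply: qs = 80 + 10p_b.
Equate demand and the shifted supply: 234 - 6p_b = 80 + 10p_b, giving 16p_b = 154, so p_b = 9.625.
Then p_s = 9.625 - 1 = 8.625 and q = 234 - 6(9.625) = 176.25.

p_b = 9.625, p_s = 8.625, q = 176.25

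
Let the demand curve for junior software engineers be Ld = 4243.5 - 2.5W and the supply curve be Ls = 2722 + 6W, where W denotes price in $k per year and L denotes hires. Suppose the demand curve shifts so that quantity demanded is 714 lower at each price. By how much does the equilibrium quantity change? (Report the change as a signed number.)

Set Ld = Ls: 4243.5 - 2.5W = 2722 + 6W, so 1521.5 = 8.5W and W* = 179.
From the demand curve, L* = 4243.5 - 2.5(179) = 3796.
After the shift, demand is Ld = 3529.5 - 2.5W.
The new intersection has 807.5 = 8.5W, i.e. W = 95, L = 3292.
ΔL = 3292 - 3796 = -504.

ΔL = -504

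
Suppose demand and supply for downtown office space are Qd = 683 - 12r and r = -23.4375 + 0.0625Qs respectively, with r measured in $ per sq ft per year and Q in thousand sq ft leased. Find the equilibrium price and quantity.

Rewriting in direct form: Qs = 375 + 16r.
Equating demand and supply, 683 - 12r = 375 + 16r gives 28r = 308, so r* = 11.
Substitute back: Q* = 683 - 12(11) = 551.

r* = 11, Q* = 551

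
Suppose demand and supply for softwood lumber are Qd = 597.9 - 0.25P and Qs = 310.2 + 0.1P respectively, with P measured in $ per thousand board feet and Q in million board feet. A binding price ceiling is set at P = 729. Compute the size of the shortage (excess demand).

Shortage = 32.55

Evaluating both curves at the ceiling price 729 gives Qd = 415.65, Qs = 383.1.
Shortage = Qd - Qs = 415.65 - 383.1 = 32.55.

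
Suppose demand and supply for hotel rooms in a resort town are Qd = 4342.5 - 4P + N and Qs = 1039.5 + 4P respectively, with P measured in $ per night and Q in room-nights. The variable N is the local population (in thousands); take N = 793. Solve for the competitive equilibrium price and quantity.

With N = 793, demand is Qd = 5135.5 - 4P.
At equilibrium Qd = Qs, so 5135.5 - 4P = 1039.5 + 4P; collecting terms, 4096 = 8P and P* = 512.
Plugging P* into demand: Q* = 5135.5 - 4(512) = 3087.5.

P* = 512, Q* = 3087.5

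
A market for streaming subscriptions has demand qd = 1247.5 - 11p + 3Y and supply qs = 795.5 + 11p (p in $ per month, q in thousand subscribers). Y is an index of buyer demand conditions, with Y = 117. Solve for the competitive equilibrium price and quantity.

With Y = 117, demand is qd = 1598.5 - 11p.
At equilibrium qd = qs, so 1598.5 - 11p = 795.5 + 11p; collecting terms, 803 = 22p and p* = 36.5.
From the demand curve, q* = 1598.5 - 11(36.5) = 1197.

p* = 36.5, q* = 1197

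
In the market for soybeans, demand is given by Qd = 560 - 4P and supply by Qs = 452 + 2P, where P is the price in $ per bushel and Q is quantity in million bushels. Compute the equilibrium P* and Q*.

The market clears where 560 - 4P = 452 + 2P. Rearranging, 6P = 108, hence P* = 18.
Plugging P* into demand: Q* = 560 - 4(18) = 488.

P* = 18, Q* = 488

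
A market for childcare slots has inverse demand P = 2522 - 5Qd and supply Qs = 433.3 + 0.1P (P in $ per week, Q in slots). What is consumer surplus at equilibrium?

Consumer surplus = 522122.5

Solving each curve for Q: Qd = 504.4 - 0.2P.
The market clears where 504.4 - 0.2P = 433.3 + 0.1P. Rearranging, 0.3P = 71.1, hence P* = 237.
Then Q* = 504.4 - 0.2(237) = 457.
Demand choke price (Qd = 0): P = 504.4/0.2 = 2522. Consumer surplus = ½ × (2522 - 237) × 457 = 522122.5.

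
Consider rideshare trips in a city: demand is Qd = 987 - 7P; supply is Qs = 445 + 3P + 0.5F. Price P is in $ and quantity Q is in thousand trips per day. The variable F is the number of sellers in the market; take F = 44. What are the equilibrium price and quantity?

P* = 52, Q* = 623

With F = 44, supply is Qs = 467 + 3P.
Equating demand and supply, 987 - 7P = 467 + 3P gives 10P = 520, so P* = 52.
Substitute back: Q* = 987 - 7(52) = 623.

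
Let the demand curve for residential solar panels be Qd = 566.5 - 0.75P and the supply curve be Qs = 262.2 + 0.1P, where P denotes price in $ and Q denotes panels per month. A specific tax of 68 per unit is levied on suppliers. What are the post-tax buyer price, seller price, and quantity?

With a tax of 68 on suppliers, they supply based on the net price P_s = P_b - 68, so Qs = 255.4 + 0.1P_b.
Market clearing requires 566.5 - 0.75P_b = 255.4 + 0.1P_b; hence 311.1 = 0.85P_b and P_b = 366.
So P_s = 298 and the quantity traded is Q = 566.5 - 0.75(366) = 292.

P_b = 366, P_s = 298, Q = 292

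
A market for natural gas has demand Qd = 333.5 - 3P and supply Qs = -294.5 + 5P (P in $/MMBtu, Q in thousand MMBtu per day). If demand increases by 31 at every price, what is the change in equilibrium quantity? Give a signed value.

ΔQ = 19.375

At equilibrium Qd = Qs, so 333.5 - 3P = -294.5 + 5P; collecting terms, 628 = 8P and P* = 78.5.
Then Q* = 333.5 - 3(78.5) = 98.
After the shift, demand is Qd = 364.5 - 3P.
Re-solving, 8P = 659 gives P = 82.375 and Q = 117.375.
ΔQ = 117.375 - 98 = 19.375.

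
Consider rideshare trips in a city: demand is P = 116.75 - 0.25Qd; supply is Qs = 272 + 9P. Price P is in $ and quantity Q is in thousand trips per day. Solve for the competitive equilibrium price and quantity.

Inverting to quantity form: Qd = 467 - 4P.
At equilibrium Qd = Qs, so 467 - 4P = 272 + 9P; collecting terms, 195 = 13P and P* = 15.
From the demand curve, Q* = 467 - 4(15) = 407.

P* = 15, Q* = 407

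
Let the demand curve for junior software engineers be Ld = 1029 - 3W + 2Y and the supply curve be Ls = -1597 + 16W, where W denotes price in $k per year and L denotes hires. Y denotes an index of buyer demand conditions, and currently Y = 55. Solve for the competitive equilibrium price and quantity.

With Y = 55, demand is Ld = 1139 - 3W.
At equilibrium Ld = Ls, so 1139 - 3W = -1597 + 16W; collecting terms, 2736 = 19W and W* = 144.
Substitute back: L* = 1139 - 3(144) = 707.

W* = 144, L* = 707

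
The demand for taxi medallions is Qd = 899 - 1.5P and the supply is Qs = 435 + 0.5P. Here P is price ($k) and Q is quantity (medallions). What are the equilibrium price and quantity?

P* = 232, Q* = 551

At equilibrium Qd = Qs, so 899 - 1.5P = 435 + 0.5P; collecting terms, 464 = 2P and P* = 232.
Substitute back: Q* = 899 - 1.5(232) = 551.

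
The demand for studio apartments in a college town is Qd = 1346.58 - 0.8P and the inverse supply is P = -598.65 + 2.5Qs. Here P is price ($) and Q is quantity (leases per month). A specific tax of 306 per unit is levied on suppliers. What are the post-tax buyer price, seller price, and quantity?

P_b = 1024.6, P_s = 718.6, Q = 526.9

Solving each curve for Q: Qs = 239.46 + 0.4P.
Suppliers keep P_s = P_b - 306 per unit, so supply in terms of the buyer price is Qs = 117.06 + 0.4P_b.
Set Qd = Qs: 1346.58 - 0.8P_b = 117.06 + 0.4P_b, so 1229.52 = 1.2P_b and P_b = 1024.6.
So P_s = 718.6 and the quantity traded is Q = 1346.58 - 0.8(1024.6) = 526.9.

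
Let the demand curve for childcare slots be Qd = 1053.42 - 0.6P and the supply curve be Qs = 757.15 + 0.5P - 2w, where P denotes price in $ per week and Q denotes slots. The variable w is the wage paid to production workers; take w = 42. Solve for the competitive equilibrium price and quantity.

With w = 42, supply is Qs = 673.15 + 0.5P.
The market clears where 1053.42 - 0.6P = 673.15 + 0.5P. Rearranging, 1.1P = 380.27, hence P* = 345.7.
From the demand curve, Q* = 1053.42 - 0.6(345.7) = 846.

P* = 345.7, Q* = 846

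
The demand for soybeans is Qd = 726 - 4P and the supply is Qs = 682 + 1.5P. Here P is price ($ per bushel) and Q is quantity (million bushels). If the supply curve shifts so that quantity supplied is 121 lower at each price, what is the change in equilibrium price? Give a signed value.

Set Qd = Qs: 726 - 4P = 682 + 1.5P, so 44 = 5.5P and P* = 8.
From the demand curve, Q* = 726 - 4(8) = 694.
After the shift, supply is Qs = 561 + 1.5P.
The new intersection has 165 = 5.5P, i.e. P = 30, Q = 606.
ΔP = 30 - 8 = 22.

ΔP = 22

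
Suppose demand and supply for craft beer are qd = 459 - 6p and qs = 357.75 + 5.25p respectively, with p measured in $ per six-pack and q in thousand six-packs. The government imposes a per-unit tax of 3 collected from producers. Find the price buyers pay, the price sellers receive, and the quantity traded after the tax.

The tax drives a wedge p_b - p_s = 3. Substituting p_s = p_b - 3 into supply: qs = 342 + 5.25p_b.
Equate demand and the shifted supply: 459 - 6p_b = 342 + 5.25p_b, giving 11.25p_b = 117, so p_b = 10.4.
So p_s = 7.4 and the quantity traded is q = 459 - 6(10.4) = 396.6.

p_b = 10.4, p_s = 7.4, q = 396.6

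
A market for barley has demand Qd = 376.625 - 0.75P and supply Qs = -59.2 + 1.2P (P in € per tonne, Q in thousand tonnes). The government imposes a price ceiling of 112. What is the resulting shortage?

Shortage = 217.425

With P fixed at 112, quantity demanded is 292.625 and quantity supplied is 75.2.
Shortage = Qd - Qs = 292.625 - 75.2 = 217.425.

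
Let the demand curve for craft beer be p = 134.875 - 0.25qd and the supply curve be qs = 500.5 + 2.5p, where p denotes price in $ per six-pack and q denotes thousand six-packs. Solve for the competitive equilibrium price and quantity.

Inverting to quantity form: qd = 539.5 - 4p.
At equilibrium qd = qs, so 539.5 - 4p = 500.5 + 2.5p; collecting terms, 39 = 6.5p and p* = 6.
Then q* = 539.5 - 4(6) = 515.5.

p* = 6, q* = 515.5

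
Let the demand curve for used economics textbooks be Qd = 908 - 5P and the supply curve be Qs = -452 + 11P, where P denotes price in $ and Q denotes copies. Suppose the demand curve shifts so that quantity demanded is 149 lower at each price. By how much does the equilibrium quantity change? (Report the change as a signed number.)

The market clears where 908 - 5P = -452 + 11P. Rearranging, 16P = 1360, hence P* = 85.
Then Q* = 908 - 5(85) = 483.
After the shift, demand is Qd = 759 - 5P.
The new intersection has 1211 = 16P, i.e. P = 75.6875, Q = 380.5625.
ΔQ = 380.5625 - 483 = -102.4375.

ΔQ = -102.4375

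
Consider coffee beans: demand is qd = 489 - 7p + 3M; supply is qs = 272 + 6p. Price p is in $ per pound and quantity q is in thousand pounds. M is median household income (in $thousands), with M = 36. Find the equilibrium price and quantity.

With M = 36, demand is qd = 597 - 7p.
Set qd = qs: 597 - 7p = 272 + 6p, so 325 = 13p and p* = 25.
Then q* = 597 - 7(25) = 422.

p* = 25, q* = 422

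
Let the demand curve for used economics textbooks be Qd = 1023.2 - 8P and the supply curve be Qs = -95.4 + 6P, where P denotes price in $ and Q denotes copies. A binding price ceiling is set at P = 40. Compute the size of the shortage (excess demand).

Shortage = 558.6

Evaluating both curves at the ceiling price 40 gives Qd = 703.2, Qs = 144.6.
Shortage = Qd - Qs = 703.2 - 144.6 = 558.6.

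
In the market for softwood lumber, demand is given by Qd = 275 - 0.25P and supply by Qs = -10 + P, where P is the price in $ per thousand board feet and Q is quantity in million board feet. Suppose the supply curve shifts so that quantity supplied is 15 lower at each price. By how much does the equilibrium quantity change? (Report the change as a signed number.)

Set Qd = Qs: 275 - 0.25P = -10 + P, so 285 = 1.25P and P* = 228.
Substitute back: Q* = 275 - 0.25(228) = 218.
After the shift, supply is Qs = -25 + P.
New equilibrium: 300 = 1.25P, so P = 240 and Q = 215.
ΔQ = 215 - 218 = -3.

ΔQ = -3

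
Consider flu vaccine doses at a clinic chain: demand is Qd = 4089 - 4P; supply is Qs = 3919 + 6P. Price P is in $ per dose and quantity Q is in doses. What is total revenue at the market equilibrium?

Total revenue = 68357

At equilibrium Qd = Qs, so 4089 - 4P = 3919 + 6P; collecting terms, 170 = 10P and P* = 17.
Then Q* = 4089 - 4(17) = 4021.
Total revenue = P* × Q* = 17 × 4021 = 68357.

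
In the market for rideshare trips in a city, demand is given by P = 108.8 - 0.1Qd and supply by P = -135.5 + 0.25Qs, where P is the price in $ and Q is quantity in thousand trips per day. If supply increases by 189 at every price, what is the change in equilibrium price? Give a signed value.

ΔP = -13.5

Inverting to quantity form: Qd = 1088 - 10P and Qs = 542 + 4P.
At equilibrium Qd = Qs, so 1088 - 10P = 542 + 4P; collecting terms, 546 = 14P and P* = 39.
From the demand curve, Q* = 1088 - 10(39) = 698.
After the shift, supply is Qs = 731 + 4P.
The new intersection has 357 = 14P, i.e. P = 25.5, Q = 833.
ΔP = 25.5 - 39 = -13.5.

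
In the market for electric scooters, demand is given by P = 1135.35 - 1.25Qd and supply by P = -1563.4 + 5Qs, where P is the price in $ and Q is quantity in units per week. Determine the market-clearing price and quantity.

Inverting to quantity form: Qd = 908.28 - 0.8P and Qs = 312.68 + 0.2P.
The market clears where 908.28 - 0.8P = 312.68 + 0.2P. Rearranging, P = 595.6, hence P* = 595.6.
From the demand curve, Q* = 908.28 - 0.8(595.6) = 431.8.

P* = 595.6, Q* = 431.8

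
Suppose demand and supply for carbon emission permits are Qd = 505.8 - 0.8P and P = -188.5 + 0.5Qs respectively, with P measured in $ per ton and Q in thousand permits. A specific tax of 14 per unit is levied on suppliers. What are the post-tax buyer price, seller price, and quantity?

P_b = 56, P_s = 42, Q = 461

Inverting to quantity form: Qs = 377 + 2P.
With a tax of 14 on suppliers, they supply based on the net price P_s = P_b - 14, so Qs = 349 + 2P_b.
Market clearing requires 505.8 - 0.8P_b = 349 + 2P_b; hence 156.8 = 2.8P_b and P_b = 56.
So P_s = 42 and the quantity traded is Q = 505.8 - 0.8(56) = 461.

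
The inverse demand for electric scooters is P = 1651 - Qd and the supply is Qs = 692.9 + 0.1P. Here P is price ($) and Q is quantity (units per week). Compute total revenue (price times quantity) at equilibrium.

Total revenue = 679380

Solving each curve for Q: Qd = 1651 - P.
The market clears where 1651 - P = 692.9 + 0.1P. Rearranging, 1.1P = 958.1, hence P* = 871.
Then Q* = 1651 - 871 = 780.
Total revenue = P* × Q* = 871 × 780 = 679380.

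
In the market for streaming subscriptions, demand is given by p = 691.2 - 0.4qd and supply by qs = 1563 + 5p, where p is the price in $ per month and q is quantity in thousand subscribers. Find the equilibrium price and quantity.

Rewriting in direct form: qd = 1728 - 2.5p.
At equilibrium qd = qs, so 1728 - 2.5p = 1563 + 5p; collecting terms, 165 = 7.5p and p* = 22.
From the demand curve, q* = 1728 - 2.5(22) = 1673.

p* = 22, q* = 1673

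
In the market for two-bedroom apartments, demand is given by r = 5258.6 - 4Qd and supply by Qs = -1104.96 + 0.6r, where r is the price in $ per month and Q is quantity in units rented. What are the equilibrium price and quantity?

r* = 2846.6, Q* = 603

In direct form, Qd = 1314.65 - 0.25r.
The market clears where 1314.65 - 0.25r = -1104.96 + 0.6r. Rearranging, 0.85r = 2419.61, hence r* = 2846.6.
Plugging r* into demand: Q* = 1314.65 - 0.25(2846.6) = 603.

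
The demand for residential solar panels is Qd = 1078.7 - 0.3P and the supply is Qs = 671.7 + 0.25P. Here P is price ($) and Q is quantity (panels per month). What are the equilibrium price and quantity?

P* = 740, Q* = 856.7

Set Qd = Qs: 1078.7 - 0.3P = 671.7 + 0.25P, so 407 = 0.55P and P* = 740.
Plugging P* into demand: Q* = 1078.7 - 0.3(740) = 856.7.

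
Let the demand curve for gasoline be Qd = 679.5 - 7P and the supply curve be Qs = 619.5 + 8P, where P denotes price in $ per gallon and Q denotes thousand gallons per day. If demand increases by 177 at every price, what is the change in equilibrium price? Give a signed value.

The market clears where 679.5 - 7P = 619.5 + 8P. Rearranging, 15P = 60, hence P* = 4.
From the demand curve, Q* = 679.5 - 7(4) = 651.5.
After the shift, demand is Qd = 856.5 - 7P.
New equilibrium: 237 = 15P, so P = 15.8 and Q = 745.9.
ΔP = 15.8 - 4 = 11.8.

ΔP = 11.8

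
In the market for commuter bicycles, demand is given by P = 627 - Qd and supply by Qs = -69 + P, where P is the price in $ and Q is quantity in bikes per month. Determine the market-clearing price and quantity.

Inverting to quantity form: Qd = 627 - P.
Set Qd = Qs: 627 - P = -69 + P, so 696 = 2P and P* = 348.
From the demand curve, Q* = 627 - 348 = 279.

P* = 348, Q* = 279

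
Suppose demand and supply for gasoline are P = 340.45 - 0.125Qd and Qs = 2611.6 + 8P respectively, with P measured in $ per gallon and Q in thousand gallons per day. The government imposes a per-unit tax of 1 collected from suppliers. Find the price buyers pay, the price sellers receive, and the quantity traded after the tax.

Rewriting in direct form: Qd = 2723.6 - 8P.
With a tax of 1 on suppliers, they supply based on the net price P_s = P_b - 1, so Qs = 2603.6 + 8P_b.
Market clearing requires 2723.6 - 8P_b = 2603.6 + 8P_b; hence 120 = 16P_b and P_b = 7.5.
Then P_s = 7.5 - 1 = 6.5 and Q = 2723.6 - 8(7.5) = 2663.6.

P_b = 7.5, P_s = 6.5, Q = 2663.6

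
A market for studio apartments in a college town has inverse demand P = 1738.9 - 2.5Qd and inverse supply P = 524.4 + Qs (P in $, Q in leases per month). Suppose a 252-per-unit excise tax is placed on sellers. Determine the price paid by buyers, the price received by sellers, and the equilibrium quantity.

Inverting to quantity form: Qd = 695.56 - 0.4P and Qs = -524.4 + P.
The tax drives a wedge P_b - P_s = 252. Substituting P_s = P_b - 252 into supply: Qs = -776.4 + P_b.
Market clearing requires 695.56 - 0.4P_b = -776.4 + P_b; hence 1471.96 = 1.4P_b and P_b = 1051.4.
Then P_s = 1051.4 - 252 = 799.4 and Q = 695.56 - 0.4(1051.4) = 275.

P_b = 1051.4, P_s = 799.4, Q = 275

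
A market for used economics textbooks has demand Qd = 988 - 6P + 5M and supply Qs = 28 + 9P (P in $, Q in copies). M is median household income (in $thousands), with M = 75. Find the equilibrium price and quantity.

P* = 89, Q* = 829

With M = 75, demand is Qd = 1363 - 6P.
The market clears where 1363 - 6P = 28 + 9P. Rearranging, 15P = 1335, hence P* = 89.
From the demand curve, Q* = 1363 - 6(89) = 829.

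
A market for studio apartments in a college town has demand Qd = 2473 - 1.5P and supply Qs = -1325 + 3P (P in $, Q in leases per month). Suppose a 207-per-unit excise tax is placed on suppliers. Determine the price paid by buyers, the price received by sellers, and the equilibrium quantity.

P_b = 982, P_s = 775, Q = 1000

With a tax of 207 on suppliers, they supply based on the net price P_s = P_b - 207, so Qs = -1946 + 3P_b.
Set Qd = Qs: 2473 - 1.5P_b = -1946 + 3P_b, so 4419 = 4.5P_b and P_b = 982.
So P_s = 775 and the quantity traded is Q = 2473 - 1.5(982) = 1000.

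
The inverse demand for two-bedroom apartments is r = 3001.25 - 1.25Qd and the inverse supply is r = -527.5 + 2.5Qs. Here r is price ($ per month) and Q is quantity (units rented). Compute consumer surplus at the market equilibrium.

Consumer surplus = 553425.625

Rewriting in direct form: Qd = 2401 - 0.8r and Qs = 211 + 0.4r.
Equating demand and supply, 2401 - 0.8r = 211 + 0.4r gives 1.2r = 2190, so r* = 1825.
Plugging r* into demand: Q* = 2401 - 0.8(1825) = 941.
Demand choke price (Qd = 0): r = 2401/0.8 = 3001.25. Consumer surplus = ½ × (3001.25 - 1825) × 941 = 553425.625.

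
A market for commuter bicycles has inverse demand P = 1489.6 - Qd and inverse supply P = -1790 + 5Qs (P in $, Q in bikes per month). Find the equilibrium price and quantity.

P* = 943, Q* = 546.6

Inverting to quantity form: Qd = 1489.6 - P and Qs = 358 + 0.2P.
Set Qd = Qs: 1489.6 - P = 358 + 0.2P, so 1131.6 = 1.2P and P* = 943.
Plugging P* into demand: Q* = 1489.6 - 943 = 546.6.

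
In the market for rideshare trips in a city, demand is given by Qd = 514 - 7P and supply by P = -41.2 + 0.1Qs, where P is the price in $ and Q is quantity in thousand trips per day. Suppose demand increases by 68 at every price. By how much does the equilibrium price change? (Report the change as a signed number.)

Inverting to quantity form: Qs = 412 + 10P.
The market clears where 514 - 7P = 412 + 10P. Rearranging, 17P = 102, hence P* = 6.
Plugging P* into demand: Q* = 514 - 7(6) = 472.
After the shift, demand is Qd = 582 - 7P.
New equilibrium: 170 = 17P, so P = 10 and Q = 512.
ΔP = 10 - 6 = 4.

ΔP = 4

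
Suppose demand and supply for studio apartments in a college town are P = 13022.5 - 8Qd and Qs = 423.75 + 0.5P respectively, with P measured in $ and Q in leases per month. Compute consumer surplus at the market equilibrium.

In direct form, Qd = 1627.8125 - 0.125P.
Set Qd = Qs: 1627.8125 - 0.125P = 423.75 + 0.5P, so 1204.0625 = 0.625P and P* = 1926.5.
From the demand curve, Q* = 1627.8125 - 0.125(1926.5) = 1387.
Demand choke price (Qd = 0): P = 1627.8125/0.125 = 13022.5. Consumer surplus = ½ × (13022.5 - 1926.5) × 1387 = 7695076.

Consumer surplus = 7695076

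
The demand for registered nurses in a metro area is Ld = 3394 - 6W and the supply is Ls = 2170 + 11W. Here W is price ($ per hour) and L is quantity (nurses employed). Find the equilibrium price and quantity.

W* = 72, L* = 2962

The market clears where 3394 - 6W = 2170 + 11W. Rearranging, 17W = 1224, hence W* = 72.
Substitute back: L* = 3394 - 6(72) = 2962.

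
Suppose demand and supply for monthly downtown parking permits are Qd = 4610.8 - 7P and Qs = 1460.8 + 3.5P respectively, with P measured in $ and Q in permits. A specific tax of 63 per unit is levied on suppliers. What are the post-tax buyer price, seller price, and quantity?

P_b = 321, P_s = 258, Q = 2363.8

Suppliers keep P_s = P_b - 63 per unit, so supply in terms of the buyer price is Qs = 1240.3 + 3.5P_b.
Equate demand and the shifted supply: 4610.8 - 7P_b = 1240.3 + 3.5P_b, giving 10.5P_b = 3370.5, so P_b = 321.
Then P_s = 321 - 63 = 258 and Q = 4610.8 - 7(321) = 2363.8.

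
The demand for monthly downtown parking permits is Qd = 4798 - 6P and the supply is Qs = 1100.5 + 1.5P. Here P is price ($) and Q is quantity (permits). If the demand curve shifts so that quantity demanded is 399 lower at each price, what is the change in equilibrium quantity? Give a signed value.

ΔQ = -79.8

Set Qd = Qs: 4798 - 6P = 1100.5 + 1.5P, so 3697.5 = 7.5P and P* = 493.
Then Q* = 4798 - 6(493) = 1840.
After the shift, demand is Qd = 4399 - 6P.
The new intersection has 3298.5 = 7.5P, i.e. P = 439.8, Q = 1760.2.
ΔQ = 1760.2 - 1840 = -79.8.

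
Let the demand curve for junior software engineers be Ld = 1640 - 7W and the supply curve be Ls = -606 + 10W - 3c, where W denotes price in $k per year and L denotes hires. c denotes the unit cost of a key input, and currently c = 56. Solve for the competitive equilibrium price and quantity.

With c = 56, supply is Ls = -774 + 10W.
Equating demand and supply, 1640 - 7W = -774 + 10W gives 17W = 2414, so W* = 142.
Plugging W* into demand: L* = 1640 - 7(142) = 646.

W* = 142, L* = 646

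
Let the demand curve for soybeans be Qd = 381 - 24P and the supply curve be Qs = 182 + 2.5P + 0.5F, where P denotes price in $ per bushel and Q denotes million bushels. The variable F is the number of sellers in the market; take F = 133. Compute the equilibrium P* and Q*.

P* = 5, Q* = 261

With F = 133, supply is Qs = 248.5 + 2.5P.
The market clears where 381 - 24P = 248.5 + 2.5P. Rearranging, 26.5P = 132.5, hence P* = 5.
Plugging P* into demand: Q* = 381 - 24(5) = 261.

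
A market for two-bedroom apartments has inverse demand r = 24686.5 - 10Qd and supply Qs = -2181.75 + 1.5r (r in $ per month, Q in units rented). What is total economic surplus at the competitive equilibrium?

Total surplus = 25299648

Solving each curve for Q: Qd = 2468.65 - 0.1r.
At equilibrium Qd = Qs, so 2468.65 - 0.1r = -2181.75 + 1.5r; collecting terms, 4650.4 = 1.6r and r* = 2906.5.
Plugging r* into demand: Q* = 2468.65 - 0.1(2906.5) = 2178.
Demand choke price = 24686.5; supply choke price = 1454.5. CS = ½(24686.5 - 2906.5)(2178) = 23718420; PS = ½(2906.5 - 1454.5)(2178) = 1581228. Total surplus = 25299648.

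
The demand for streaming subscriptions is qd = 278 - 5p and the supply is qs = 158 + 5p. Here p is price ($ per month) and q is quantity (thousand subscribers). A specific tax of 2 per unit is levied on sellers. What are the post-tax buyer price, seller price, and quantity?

The tax drives a wedge p_b - p_s = 2. Substituting p_s = p_b - 2 into supply: qs = 148 + 5p_b.
Set qd = qs: 278 - 5p_b = 148 + 5p_b, so 130 = 10p_b and p_b = 13.
Then p_s = 13 - 2 = 11 and q = 278 - 5(13) = 213.

p_b = 13, p_s = 11, q = 213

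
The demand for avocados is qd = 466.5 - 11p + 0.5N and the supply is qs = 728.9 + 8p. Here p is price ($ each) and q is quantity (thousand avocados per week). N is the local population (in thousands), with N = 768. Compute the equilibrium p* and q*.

p* = 6.4, q* = 780.1

With N = 768, demand is qd = 850.5 - 11p.
At equilibrium qd = qs, so 850.5 - 11p = 728.9 + 8p; collecting terms, 121.6 = 19p and p* = 6.4.
From the demand curve, q* = 850.5 - 11(6.4) = 780.1.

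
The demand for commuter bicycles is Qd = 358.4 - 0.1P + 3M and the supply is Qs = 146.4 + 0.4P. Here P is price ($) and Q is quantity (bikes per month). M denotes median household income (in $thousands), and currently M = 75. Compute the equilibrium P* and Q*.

P* = 874, Q* = 496

With M = 75, demand is Qd = 583.4 - 0.1P.
At equilibrium Qd = Qs, so 583.4 - 0.1P = 146.4 + 0.4P; collecting terms, 437 = 0.5P and P* = 874.
From the demand curve, Q* = 583.4 - 0.1(874) = 496.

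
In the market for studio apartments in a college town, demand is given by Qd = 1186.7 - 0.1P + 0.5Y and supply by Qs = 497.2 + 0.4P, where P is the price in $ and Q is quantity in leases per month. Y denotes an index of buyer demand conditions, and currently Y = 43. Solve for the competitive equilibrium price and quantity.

With Y = 43, demand is Qd = 1208.2 - 0.1P.
At equilibrium Qd = Qs, so 1208.2 - 0.1P = 497.2 + 0.4P; collecting terms, 711 = 0.5P and P* = 1422.
Substitute back: Q* = 1208.2 - 0.1(1422) = 1066.

P* = 1422, Q* = 1066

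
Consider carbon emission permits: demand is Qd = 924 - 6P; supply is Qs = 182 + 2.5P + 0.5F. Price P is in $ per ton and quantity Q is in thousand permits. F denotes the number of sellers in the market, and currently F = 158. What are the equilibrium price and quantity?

With F = 158, supply is Qs = 261 + 2.5P.
Set Qd = Qs: 924 - 6P = 261 + 2.5P, so 663 = 8.5P and P* = 78.
Plugging P* into demand: Q* = 924 - 6(78) = 456.

P* = 78, Q* = 456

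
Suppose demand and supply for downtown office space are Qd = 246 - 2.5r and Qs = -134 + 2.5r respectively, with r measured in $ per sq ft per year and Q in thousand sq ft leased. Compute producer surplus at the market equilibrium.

Producer surplus = 627.2

Equating demand and supply, 246 - 2.5r = -134 + 2.5r gives 5r = 380, so r* = 76.
Plugging r* into demand: Q* = 246 - 2.5(76) = 56.
Supply choke price (Qs = 0): r = 53.6. Producer surplus = ½ × (76 - 53.6) × 56 = 627.2.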